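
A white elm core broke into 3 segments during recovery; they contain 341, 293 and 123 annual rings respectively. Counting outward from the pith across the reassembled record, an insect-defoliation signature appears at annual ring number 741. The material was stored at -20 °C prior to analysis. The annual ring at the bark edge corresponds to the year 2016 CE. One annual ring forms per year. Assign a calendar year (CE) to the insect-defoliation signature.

2000 CE

Total annual rings = 341 + 293 + 123 = 757.
757 − 741 = 16 annual rings lie beyond the insect-defoliation signature toward the bark edge.
The annual ring at the bark edge is 2016 CE, so the insect-defoliation signature dates to 2016 − 16 = 2000 CE.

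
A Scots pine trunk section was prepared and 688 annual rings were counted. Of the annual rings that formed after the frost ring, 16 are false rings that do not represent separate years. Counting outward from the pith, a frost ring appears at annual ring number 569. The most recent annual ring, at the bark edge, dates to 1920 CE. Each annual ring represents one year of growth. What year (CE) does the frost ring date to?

The frost ring sits at annual ring 569 from the pith, so 688 − 569 = 119 annual rings formed after it.
Removing the 16 false annual rings leaves 119 − 16 = 103 true annual rings beyond the frost ring.
Counting back 103 years from 1920 CE places the frost ring in 1920 − 103 = 1817 CE.

1817 CE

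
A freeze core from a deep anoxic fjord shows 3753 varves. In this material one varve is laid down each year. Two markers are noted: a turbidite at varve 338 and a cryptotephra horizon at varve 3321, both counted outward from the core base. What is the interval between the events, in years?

2983 years

3321 − 338 = 2983 varves lie between the two events.
One varve per year makes the interval 2983 years.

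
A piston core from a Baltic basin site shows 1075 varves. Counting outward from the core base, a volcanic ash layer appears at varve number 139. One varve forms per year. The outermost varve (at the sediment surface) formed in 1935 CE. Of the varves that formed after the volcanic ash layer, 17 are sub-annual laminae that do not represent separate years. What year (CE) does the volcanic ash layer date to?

The volcanic ash layer sits at varve 139 from the core base, so 1075 − 139 = 936 varves formed after it.
Excluding 17 false varves: 936 − 17 = 919.
1935 − 919 = 1016 CE.

1016 CE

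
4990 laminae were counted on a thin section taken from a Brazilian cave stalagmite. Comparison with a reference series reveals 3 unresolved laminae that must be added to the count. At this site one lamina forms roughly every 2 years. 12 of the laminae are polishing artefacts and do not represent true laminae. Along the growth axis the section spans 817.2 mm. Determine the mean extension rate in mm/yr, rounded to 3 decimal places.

0.082 mm/yr

Correcting the raw count gives 4990 − 12 + 3 = 4981 true laminae.
4981 laminae at 2 years each span 4981 × 2 = 9962 years.
Extension rate ≈ 817.2 / 9962 = 0.082 mm/yr.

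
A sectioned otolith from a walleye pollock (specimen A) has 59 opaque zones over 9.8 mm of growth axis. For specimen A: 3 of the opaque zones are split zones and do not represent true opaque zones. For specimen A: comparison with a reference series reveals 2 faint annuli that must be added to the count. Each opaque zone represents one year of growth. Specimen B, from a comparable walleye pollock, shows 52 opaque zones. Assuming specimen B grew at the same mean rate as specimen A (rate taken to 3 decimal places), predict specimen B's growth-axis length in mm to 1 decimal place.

Specimen A: adjusted count: 59 − 3 + 2 = 58 opaque zones.
A: Mean rate = 9.8 mm / 58 years ≈ 0.169 mm/year.
B's length ≈ 0.169 × 52 = 8.8 mm.

8.8 mm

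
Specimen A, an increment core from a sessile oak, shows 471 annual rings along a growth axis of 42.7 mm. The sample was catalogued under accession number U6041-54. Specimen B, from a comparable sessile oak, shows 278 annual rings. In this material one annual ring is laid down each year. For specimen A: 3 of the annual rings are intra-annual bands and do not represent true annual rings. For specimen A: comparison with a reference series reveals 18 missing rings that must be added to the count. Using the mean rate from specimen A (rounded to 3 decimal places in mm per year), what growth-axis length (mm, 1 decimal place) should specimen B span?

Specimen A: adjusted count: 471 − 3 + 18 = 486 annual rings.
A: Extension rate ≈ 42.7 / 486 = 0.088 mm/yr.
B's length ≈ 0.088 × 278 = 24.5 mm.

24.5 mm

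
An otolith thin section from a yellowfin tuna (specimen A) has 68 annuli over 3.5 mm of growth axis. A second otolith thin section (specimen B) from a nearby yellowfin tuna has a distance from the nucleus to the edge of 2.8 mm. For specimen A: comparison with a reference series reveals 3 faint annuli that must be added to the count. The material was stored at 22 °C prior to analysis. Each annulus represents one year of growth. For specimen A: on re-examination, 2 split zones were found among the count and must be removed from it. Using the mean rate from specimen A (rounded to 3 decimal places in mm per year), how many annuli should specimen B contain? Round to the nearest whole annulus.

55 annuli

Specimen A: correcting the raw count gives 68 − 2 + 3 = 69 true annuli.
A: Extension rate ≈ 3.5 / 69 = 0.051 mm per year.
Specimen B: 2.8 mm / 0.051 mm per year = 54.90 years ≈ 55 annuli.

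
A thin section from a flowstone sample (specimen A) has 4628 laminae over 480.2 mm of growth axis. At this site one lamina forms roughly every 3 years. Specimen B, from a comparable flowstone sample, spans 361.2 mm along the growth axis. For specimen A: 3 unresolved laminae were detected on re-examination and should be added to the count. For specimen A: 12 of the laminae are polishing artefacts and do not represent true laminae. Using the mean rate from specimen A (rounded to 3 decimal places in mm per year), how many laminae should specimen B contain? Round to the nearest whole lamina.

3440 laminae

Specimen A: true lamina count = 4628 − 12 + 3 = 4619.
Specimen A: multiplying by 3 years per lamina: 4619 × 3 = 13857 years.
A: Extension rate ≈ 480.2 / 13857 = 0.035 mm/yr.
For B, 361.2 / 0.035 = 10320.00 years; at 3 years per lamina that is 10320.00 / 3 ≈ 3440 laminae.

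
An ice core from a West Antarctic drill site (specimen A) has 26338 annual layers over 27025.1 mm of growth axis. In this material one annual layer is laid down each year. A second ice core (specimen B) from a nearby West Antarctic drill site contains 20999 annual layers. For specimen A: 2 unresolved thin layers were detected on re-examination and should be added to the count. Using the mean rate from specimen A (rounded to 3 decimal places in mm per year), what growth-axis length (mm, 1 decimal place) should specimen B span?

Specimen A: true annual layer count = 26338 + 2 = 26340.
A: Extension rate ≈ 27025.1 / 26340 = 1.026 mm per year.
Length of B = 1.026 × 20999 = 21545.0 mm.

21545.0 mm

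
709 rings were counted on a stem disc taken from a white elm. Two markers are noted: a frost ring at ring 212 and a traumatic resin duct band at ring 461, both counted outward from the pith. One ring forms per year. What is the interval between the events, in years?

The two markers are separated by 461 − 212 = 249 rings.
That is 249 years at one ring per year.

249 years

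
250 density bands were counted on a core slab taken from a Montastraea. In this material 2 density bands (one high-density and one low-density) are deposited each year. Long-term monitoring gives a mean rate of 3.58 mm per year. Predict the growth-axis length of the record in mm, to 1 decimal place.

Dividing by 2 density bands per year: 250 / 2 = 125 years.
Length ≈ 3.58 × 125 = 447.5 mm.

447.5 mm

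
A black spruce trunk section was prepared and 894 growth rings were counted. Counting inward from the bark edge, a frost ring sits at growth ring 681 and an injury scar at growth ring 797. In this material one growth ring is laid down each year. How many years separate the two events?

797 − 681 = 116 growth rings lie between the two events.
At one growth ring per year, 116 years elapsed between them.

116 yr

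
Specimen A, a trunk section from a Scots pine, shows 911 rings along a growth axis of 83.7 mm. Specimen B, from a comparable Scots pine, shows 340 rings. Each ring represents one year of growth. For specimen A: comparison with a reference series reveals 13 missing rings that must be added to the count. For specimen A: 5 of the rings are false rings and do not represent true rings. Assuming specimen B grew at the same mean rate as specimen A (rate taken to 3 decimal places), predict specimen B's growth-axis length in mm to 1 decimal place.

30.9 mm

Specimen A: correcting the raw count gives 911 − 5 + 13 = 919 true rings.
A: 83.7 mm over 919 years gives 83.7 / 919 ≈ 0.091 mm/year.
For B, 0.091 mm/year × 340 years = 30.9 mm.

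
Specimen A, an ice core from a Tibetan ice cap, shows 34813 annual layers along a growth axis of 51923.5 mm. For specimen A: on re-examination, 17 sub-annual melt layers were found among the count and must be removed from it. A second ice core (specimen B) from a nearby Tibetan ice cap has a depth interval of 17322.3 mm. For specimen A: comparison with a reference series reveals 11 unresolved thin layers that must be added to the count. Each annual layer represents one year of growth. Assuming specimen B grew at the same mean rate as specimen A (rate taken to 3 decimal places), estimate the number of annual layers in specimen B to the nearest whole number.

11610 annual layers

Specimen A: adjusted count: 34813 − 17 + 11 = 34807 annual layers.
A: Extension rate ≈ 51923.5 / 34807 = 1.492 mm per year.
B spans 17322.3 / 1.492 = 11610.12 years ≈ 11610 annual layers.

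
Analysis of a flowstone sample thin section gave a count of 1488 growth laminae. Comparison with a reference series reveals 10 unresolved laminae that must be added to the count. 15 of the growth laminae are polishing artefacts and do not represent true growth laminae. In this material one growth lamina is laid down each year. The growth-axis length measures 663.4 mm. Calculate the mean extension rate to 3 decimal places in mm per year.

0.447 mm per year

After corrections the count is 1488 − 15 + 10 = 1483 growth laminae.
Mean rate = 663.4 mm / 1483 years ≈ 0.447 mm per year.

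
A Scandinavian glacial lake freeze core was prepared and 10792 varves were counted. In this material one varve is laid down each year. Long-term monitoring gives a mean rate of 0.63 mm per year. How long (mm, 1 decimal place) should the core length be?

The record spans 10792 years at 0.63 mm per year.
10792 years at 0.63 mm/year gives 0.63 × 10792 = 6799.0 mm.

6799.0 mm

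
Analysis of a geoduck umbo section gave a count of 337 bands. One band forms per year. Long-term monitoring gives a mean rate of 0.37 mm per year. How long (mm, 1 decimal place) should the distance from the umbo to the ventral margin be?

124.7 mm

337 years of growth are recorded.
Length ≈ 0.37 × 337 = 124.7 mm.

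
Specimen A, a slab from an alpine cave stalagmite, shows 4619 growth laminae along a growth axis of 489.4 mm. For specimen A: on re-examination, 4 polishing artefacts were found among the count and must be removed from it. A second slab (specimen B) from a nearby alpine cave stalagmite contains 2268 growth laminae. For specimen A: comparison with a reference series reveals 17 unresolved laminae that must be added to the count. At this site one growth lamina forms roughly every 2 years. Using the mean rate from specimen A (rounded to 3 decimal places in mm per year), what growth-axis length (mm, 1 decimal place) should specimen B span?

240.4 mm

Specimen A: adjusted count: 4619 − 4 + 17 = 4632 growth laminae.
Specimen A: multiplying by 2 years per growth lamina: 4632 × 2 = 9264 years.
A: Extension rate ≈ 489.4 / 9264 = 0.053 mm/year.
Specimen B: at 2 years per growth lamina, 2268 × 2 = 4536 years. Length of B = 0.053 × 4536 = 240.4 mm.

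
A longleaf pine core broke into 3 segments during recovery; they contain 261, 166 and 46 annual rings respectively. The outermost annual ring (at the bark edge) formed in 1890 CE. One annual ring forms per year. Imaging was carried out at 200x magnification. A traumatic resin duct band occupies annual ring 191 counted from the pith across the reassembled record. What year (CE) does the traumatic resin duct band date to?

1608 CE

Total annual rings = 261 + 166 + 46 = 473.
The traumatic resin duct band sits at annual ring 191 from the pith, so 473 − 191 = 282 annual rings formed after it.
The annual ring at the bark edge is 1890 CE, so the traumatic resin duct band dates to 1890 − 282 = 1608 CE.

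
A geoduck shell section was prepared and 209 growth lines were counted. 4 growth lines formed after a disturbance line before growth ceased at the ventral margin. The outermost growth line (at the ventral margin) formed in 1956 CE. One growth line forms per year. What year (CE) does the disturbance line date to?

1952 CE

4 growth lines formed after the disturbance line.
Counting back 4 years from 1956 CE places the disturbance line in 1956 − 4 = 1952 CE.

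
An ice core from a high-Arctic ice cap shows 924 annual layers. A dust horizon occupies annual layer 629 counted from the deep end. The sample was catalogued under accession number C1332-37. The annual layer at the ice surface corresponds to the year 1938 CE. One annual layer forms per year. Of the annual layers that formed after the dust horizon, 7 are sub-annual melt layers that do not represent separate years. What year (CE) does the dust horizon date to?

1650 CE

The dust horizon sits at annual layer 629 from the deep end, so 924 − 629 = 295 annual layers formed after it.
Excluding 7 false annual layers: 295 − 7 = 288.
Counting back 288 years from 1938 CE places the dust horizon in 1938 − 288 = 1650 CE.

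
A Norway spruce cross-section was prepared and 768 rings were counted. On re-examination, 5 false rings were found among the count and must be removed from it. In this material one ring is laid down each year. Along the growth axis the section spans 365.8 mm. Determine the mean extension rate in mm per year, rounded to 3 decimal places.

0.479 mm per year

True ring count = 768 − 5 = 763.
Extension rate ≈ 365.8 / 763 = 0.479 mm per year.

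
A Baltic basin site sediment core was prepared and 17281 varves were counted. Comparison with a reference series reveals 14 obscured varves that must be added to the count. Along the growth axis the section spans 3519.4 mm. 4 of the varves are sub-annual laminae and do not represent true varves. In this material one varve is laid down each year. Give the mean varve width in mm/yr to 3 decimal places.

Correcting the raw count gives 17281 − 4 + 14 = 17291 true varves.
Mean rate = 3519.4 mm / 17291 years ≈ 0.204 mm/yr.

0.204 mm/yr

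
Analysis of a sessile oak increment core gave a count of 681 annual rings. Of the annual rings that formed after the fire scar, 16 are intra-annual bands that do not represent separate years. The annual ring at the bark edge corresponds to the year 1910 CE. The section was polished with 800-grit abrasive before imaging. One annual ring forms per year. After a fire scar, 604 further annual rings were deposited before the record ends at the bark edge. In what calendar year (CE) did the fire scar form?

1322 CE

There are 604 annual rings younger than the fire scar.
Removing the 16 false annual rings leaves 604 − 16 = 588 true annual rings beyond the fire scar.
1910 − 588 = 1322 CE.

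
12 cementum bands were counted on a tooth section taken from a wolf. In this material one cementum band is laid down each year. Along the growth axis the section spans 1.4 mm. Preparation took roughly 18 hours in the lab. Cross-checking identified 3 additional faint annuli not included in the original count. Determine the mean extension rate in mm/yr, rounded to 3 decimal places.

0.093 mm/yr

True cementum band count = 12 + 3 = 15.
Extension rate ≈ 1.4 / 15 = 0.093 mm/yr.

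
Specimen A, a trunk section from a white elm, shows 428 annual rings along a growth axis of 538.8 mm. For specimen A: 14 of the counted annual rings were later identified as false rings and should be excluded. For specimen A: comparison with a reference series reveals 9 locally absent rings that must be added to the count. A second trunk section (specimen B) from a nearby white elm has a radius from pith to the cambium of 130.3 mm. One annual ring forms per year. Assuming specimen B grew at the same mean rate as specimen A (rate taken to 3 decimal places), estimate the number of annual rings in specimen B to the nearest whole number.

Specimen A: after corrections the count is 428 − 14 + 9 = 423 annual rings.
A: Mean rate = 538.8 mm / 423 years ≈ 1.274 mm per year.
For B, 130.3 / 1.274 = 102.28 years ≈ 102 annual rings.

102 annual rings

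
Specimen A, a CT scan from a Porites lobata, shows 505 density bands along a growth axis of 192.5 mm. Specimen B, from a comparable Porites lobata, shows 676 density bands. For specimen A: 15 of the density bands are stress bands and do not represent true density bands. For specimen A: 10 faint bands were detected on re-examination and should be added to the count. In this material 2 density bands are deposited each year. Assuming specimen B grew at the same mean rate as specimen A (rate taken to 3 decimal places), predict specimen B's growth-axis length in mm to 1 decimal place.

Specimen A: adjusted count: 505 − 15 + 10 = 500 density bands.
Specimen A: dividing by 2 density bands per year: 500 / 2 = 250 years.
A: Mean rate = 192.5 mm / 250 years ≈ 0.770 mm/yr.
Specimen B: dividing by 2 density bands per year: 676 / 2 = 338 years. Length of B = 0.770 × 338 = 260.3 mm.

260.3 mm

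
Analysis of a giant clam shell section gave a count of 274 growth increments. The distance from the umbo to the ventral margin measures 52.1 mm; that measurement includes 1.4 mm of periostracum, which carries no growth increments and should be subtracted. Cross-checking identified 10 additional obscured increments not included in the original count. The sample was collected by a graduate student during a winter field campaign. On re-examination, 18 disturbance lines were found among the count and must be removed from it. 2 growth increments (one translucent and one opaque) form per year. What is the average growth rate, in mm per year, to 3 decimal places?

Correcting the raw count gives 274 − 18 + 10 = 266 true growth increments.
With 2 growth increments per year, 266 / 2 = 133 years.
Removing the 1.4 mm offcut leaves 52.1 − 1.4 = 50.7 mm.
50.7 mm over 133 years gives 50.7 / 133 ≈ 0.381 mm per year.

0.381 mm per year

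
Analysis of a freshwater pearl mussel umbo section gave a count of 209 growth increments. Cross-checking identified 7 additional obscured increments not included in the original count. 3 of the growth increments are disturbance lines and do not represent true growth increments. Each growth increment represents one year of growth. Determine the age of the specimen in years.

True growth increment count = 209 − 3 + 7 = 213.
With a one-to-one growth increment periodicity this is 213 years.

213 years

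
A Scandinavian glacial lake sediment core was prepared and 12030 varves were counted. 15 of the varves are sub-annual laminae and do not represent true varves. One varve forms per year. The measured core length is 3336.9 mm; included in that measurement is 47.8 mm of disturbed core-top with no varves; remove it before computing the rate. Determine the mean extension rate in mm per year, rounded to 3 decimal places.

0.274 mm per year

After corrections the count is 12030 − 15 = 12015 varves.
The growth record spans 3336.9 − 47.8 = 3289.1 mm.
Mean rate = 3289.1 mm / 12015 years ≈ 0.274 mm per year.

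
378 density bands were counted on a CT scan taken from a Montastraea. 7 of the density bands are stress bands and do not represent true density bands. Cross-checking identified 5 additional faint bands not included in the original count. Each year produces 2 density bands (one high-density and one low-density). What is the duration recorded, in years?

Correcting the raw count gives 378 − 7 + 5 = 376 true density bands.
Dividing by 2 density bands per year: 376 / 2 = 188 years.

188 yr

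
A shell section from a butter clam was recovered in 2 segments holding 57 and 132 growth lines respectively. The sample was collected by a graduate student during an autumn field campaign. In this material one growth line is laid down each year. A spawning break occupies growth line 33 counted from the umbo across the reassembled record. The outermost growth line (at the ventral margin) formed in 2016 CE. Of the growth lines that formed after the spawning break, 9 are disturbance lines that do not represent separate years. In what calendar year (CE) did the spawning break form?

Total growth lines = 57 + 132 = 189.
189 − 33 = 156 growth lines lie beyond the spawning break toward the ventral margin.
156 − 9 false = 147 true growth lines after the spawning break.
Counting back 147 years from 2016 CE places the spawning break in 2016 − 147 = 1869 CE.

1869 CE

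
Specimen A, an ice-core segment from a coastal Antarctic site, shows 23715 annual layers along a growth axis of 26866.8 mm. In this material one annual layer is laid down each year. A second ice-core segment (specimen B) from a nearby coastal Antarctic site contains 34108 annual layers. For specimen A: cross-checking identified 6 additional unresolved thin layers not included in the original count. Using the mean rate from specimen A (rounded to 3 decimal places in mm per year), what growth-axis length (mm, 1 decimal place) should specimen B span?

38644.4 mm

Specimen A: true annual layer count = 23715 + 6 = 23721.
A: Mean rate = 26866.8 mm / 23721 years ≈ 1.133 mm/yr.
B's length ≈ 1.133 × 34108 = 38644.4 mm.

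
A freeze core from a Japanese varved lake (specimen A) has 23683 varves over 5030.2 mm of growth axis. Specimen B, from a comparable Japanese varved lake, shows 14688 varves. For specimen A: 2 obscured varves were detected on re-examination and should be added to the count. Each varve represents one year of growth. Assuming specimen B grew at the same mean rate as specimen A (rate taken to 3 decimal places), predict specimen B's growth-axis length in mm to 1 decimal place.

Specimen A: correcting the raw count gives 23683 + 2 = 23685 true varves.
A: Extension rate ≈ 5030.2 / 23685 = 0.212 mm/year.
B's length ≈ 0.212 × 14688 = 3113.9 mm.

3113.9 mm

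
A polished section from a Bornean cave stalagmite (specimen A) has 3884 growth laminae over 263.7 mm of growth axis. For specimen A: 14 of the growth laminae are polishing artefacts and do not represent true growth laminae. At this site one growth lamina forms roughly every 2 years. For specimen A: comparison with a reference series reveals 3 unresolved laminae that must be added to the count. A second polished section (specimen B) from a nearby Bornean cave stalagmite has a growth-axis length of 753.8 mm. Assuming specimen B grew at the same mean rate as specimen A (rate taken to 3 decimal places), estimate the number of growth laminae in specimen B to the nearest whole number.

Specimen A: true growth lamina count = 3884 − 14 + 3 = 3873.
Specimen A: multiplying by 2 years per growth lamina: 3873 × 2 = 7746 years.
A: Mean rate = 263.7 mm / 7746 years ≈ 0.034 mm/yr.
For B, 753.8 / 0.034 = 22170.59 years; at 2 years per growth lamina that is 22170.59 / 2 ≈ 11085 growth laminae.

11085 growth laminae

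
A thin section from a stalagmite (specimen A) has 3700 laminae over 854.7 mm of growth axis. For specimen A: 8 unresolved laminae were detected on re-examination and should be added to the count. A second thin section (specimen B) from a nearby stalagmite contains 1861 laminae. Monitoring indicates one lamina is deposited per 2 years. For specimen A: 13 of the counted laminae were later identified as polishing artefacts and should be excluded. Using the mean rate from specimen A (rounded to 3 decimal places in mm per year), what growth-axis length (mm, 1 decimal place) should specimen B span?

Specimen A: true lamina count = 3700 − 13 + 8 = 3695.
Specimen A: multiplying by 2 years per lamina: 3695 × 2 = 7390 years.
A: 854.7 mm over 7390 years gives 854.7 / 7390 ≈ 0.116 mm per year.
Specimen B: at 2 years per lamina, 1861 × 2 = 3722 years. B's length ≈ 0.116 × 3722 = 431.8 mm.

431.8 mm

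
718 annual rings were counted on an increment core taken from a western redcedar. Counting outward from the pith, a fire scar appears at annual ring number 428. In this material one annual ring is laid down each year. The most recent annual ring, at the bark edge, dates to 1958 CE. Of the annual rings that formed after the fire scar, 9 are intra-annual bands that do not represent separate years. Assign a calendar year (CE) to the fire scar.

1677 CE

718 − 428 = 290 annual rings lie beyond the fire scar toward the bark edge.
290 − 9 false = 281 true annual rings after the fire scar.
Counting back 281 years from 1958 CE places the fire scar in 1958 − 281 = 1677 CE.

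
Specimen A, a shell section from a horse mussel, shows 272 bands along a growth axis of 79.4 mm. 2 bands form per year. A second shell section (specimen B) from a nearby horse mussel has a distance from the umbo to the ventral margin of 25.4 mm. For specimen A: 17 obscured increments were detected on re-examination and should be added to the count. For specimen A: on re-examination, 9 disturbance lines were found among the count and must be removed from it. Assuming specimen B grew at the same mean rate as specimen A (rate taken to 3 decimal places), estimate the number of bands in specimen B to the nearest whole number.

90 bands

Specimen A: true band count = 272 − 9 + 17 = 280.
Specimen A: dividing by 2 bands per year: 280 / 2 = 140 years.
A: 79.4 mm over 140 years gives 79.4 / 140 ≈ 0.567 mm/yr.
Specimen B: 25.4 mm / 0.567 mm per year = 44.80 years; at 2 bands per year that is 44.80 × 2 ≈ 90 bands.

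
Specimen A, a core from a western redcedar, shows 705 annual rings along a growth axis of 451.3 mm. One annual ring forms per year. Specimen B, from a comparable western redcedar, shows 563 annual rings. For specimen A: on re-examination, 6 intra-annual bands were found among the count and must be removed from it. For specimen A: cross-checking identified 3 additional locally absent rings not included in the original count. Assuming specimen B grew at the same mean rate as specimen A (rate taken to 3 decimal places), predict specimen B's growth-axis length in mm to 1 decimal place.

362.0 mm

Specimen A: after corrections the count is 705 − 6 + 3 = 702 annual rings.
A: Mean rate = 451.3 mm / 702 years ≈ 0.643 mm/yr.
For B, 0.643 mm/year × 563 years = 362.0 mm.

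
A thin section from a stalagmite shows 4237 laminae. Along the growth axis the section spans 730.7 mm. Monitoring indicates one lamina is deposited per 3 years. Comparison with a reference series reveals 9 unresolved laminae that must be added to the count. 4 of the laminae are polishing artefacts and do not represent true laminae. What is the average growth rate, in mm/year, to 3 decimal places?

0.057 mm/year

True lamina count = 4237 − 4 + 9 = 4242.
Multiplying by 3 years per lamina: 4242 × 3 = 12726 years.
730.7 mm over 12726 years gives 730.7 / 12726 ≈ 0.057 mm/year.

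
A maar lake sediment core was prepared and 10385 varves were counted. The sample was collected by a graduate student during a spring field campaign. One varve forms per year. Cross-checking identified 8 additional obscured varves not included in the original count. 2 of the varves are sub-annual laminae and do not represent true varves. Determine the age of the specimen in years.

Correcting the raw count gives 10385 − 2 + 8 = 10391 true varves.
At one varve per year, that is 10391 years.

10391 years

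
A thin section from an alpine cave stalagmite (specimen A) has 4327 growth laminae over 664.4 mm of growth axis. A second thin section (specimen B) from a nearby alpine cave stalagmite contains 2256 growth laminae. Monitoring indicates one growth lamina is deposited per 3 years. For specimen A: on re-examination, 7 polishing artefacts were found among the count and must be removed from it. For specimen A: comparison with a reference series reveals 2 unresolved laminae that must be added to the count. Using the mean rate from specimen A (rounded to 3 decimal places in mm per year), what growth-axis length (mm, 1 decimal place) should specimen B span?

345.2 mm

Specimen A: adjusted count: 4327 − 7 + 2 = 4322 growth laminae.
Specimen A: multiplying by 3 years per growth lamina: 4322 × 3 = 12966 years.
A: Extension rate ≈ 664.4 / 12966 = 0.051 mm per year.
Specimen B: at 3 years per growth lamina, 2256 × 3 = 6768 years. B's length ≈ 0.051 × 6768 = 345.2 mm.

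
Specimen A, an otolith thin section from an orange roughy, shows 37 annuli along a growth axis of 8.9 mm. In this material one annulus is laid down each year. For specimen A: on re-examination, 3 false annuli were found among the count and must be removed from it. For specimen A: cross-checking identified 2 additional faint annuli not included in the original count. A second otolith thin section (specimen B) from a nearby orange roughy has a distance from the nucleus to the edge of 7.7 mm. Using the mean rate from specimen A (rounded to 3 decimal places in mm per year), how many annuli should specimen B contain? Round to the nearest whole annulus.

Specimen A: adjusted count: 37 − 3 + 2 = 36 annuli.
A: Extension rate ≈ 8.9 / 36 = 0.247 mm/yr.
For B, 7.7 / 0.247 = 31.17 years ≈ 31 annuli.

31 annuli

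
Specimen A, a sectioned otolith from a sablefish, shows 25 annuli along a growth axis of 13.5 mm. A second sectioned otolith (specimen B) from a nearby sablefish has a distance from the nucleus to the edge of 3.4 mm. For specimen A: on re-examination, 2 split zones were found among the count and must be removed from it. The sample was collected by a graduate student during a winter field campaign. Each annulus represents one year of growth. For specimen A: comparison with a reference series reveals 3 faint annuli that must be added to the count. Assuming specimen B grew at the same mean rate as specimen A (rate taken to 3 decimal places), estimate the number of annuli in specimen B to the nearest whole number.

7 annuli

Specimen A: true annulus count = 25 − 2 + 3 = 26.
A: Extension rate ≈ 13.5 / 26 = 0.519 mm/year.
Specimen B: 3.4 mm / 0.519 mm per year = 6.55 years ≈ 7 annuli.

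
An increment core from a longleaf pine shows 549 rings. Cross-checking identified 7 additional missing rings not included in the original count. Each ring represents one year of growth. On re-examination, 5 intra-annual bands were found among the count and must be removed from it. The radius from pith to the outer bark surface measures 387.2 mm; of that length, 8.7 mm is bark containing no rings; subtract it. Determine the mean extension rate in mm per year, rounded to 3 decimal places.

Correcting the raw count gives 549 − 5 + 7 = 551 true rings.
Net length = 387.2 − 8.7 = 378.5 mm.
Extension rate ≈ 378.5 / 551 = 0.687 mm per year.

0.687 mm per year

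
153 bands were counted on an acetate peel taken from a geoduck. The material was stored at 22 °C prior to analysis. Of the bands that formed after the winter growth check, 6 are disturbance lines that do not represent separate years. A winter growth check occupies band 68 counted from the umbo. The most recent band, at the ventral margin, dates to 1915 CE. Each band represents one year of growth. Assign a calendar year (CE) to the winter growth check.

The winter growth check sits at band 68 from the umbo, so 153 − 68 = 85 bands formed after it.
85 − 6 false = 79 true bands after the winter growth check.
1915 − 79 = 1836 CE.

1836 CE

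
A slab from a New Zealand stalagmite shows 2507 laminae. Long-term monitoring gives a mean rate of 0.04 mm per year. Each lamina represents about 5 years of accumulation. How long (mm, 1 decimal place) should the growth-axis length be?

At 5 years per lamina, 2507 × 5 = 12535 years.
Predicted length = 0.04 mm/year × 12535 years = 501.4 mm.

501.4 mm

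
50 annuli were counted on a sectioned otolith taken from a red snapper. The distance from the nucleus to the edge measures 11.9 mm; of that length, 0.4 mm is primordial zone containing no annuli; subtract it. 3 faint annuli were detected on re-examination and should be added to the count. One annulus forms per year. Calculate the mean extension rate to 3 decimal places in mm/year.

0.217 mm/year

True annulus count = 50 + 3 = 53.
Net length = 11.9 − 0.4 = 11.5 mm.
Mean rate = 11.5 mm / 53 years ≈ 0.217 mm/year.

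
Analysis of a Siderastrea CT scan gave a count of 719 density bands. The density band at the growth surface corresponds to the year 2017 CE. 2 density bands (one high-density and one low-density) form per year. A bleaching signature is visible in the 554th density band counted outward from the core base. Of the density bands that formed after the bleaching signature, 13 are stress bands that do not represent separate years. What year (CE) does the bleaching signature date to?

Between density band 554 and the growth surface there are 719 − 554 = 165 density bands.
Excluding 13 false density bands: 165 − 13 = 152.
152 density bands at 2 per year is 152 / 2 = 76 years.
The density band at the growth surface is 2017 CE, so the bleaching signature dates to 2017 − 76 = 1941 CE.

1941 CE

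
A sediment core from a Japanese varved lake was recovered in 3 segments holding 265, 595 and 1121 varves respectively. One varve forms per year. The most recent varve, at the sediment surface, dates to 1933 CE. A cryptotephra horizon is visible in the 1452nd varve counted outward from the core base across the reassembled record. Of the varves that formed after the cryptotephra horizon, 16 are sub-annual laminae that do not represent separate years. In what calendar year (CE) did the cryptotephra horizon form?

Total varves = 265 + 595 + 1121 = 1981.
The cryptotephra horizon sits at varve 1452 from the core base, so 1981 − 1452 = 529 varves formed after it.
Removing the 16 false varves leaves 529 − 16 = 513 true varves beyond the cryptotephra horizon.
1933 − 513 = 1420 CE.

1420 CE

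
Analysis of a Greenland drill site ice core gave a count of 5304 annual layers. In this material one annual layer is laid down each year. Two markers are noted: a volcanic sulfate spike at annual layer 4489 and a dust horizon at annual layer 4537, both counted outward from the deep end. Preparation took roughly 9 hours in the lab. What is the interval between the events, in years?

4537 − 4489 = 48 annual layers lie between the two events.
At one annual layer per year, 48 years elapsed between them.

48 yr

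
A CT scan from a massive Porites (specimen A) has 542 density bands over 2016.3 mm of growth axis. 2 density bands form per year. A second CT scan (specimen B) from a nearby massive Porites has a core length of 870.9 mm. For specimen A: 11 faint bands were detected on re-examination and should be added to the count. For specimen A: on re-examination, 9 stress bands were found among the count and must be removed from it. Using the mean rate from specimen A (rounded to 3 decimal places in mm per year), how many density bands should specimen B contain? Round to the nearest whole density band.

Specimen A: after corrections the count is 542 − 9 + 11 = 544 density bands.
Specimen A: dividing by 2 density bands per year: 544 / 2 = 272 years.
A: Extension rate ≈ 2016.3 / 272 = 7.413 mm/year.
Specimen B: 870.9 mm / 7.413 mm per year = 117.48 years; at 2 density bands per year that is 117.48 × 2 ≈ 235 density bands.

235 density bands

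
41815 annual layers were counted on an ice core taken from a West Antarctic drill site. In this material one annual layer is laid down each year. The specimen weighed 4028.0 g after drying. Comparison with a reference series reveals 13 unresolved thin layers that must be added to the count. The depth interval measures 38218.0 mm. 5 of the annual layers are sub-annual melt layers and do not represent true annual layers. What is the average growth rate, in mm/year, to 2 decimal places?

Adjusted count: 41815 − 5 + 13 = 41823 annual layers.
38218.0 mm over 41823 years gives 38218.0 / 41823 ≈ 0.91 mm/year.

0.91 mm/year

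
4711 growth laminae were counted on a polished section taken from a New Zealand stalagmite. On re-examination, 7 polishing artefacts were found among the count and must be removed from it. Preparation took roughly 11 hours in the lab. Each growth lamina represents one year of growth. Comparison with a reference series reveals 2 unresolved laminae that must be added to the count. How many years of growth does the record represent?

4706 yr

Correcting the raw count gives 4711 − 7 + 2 = 4706 true growth laminae.
One growth lamina per year makes the duration 4706 years.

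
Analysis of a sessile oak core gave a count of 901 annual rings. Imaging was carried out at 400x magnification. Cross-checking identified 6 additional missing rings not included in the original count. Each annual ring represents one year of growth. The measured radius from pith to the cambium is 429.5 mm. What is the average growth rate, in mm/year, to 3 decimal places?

Adjusted count: 901 + 6 = 907 annual rings.
Mean rate = 429.5 mm / 907 years ≈ 0.474 mm/year.

0.474 mm/year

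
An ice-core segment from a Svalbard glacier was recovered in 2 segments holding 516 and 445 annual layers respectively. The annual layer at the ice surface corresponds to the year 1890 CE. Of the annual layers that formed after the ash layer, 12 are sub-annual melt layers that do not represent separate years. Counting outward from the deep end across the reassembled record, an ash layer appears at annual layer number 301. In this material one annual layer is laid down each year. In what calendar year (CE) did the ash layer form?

Total annual layers = 516 + 445 = 961.
Between annual layer 301 and the ice surface there are 961 − 301 = 660 annual layers.
Excluding 12 false annual layers: 660 − 12 = 648.
The annual layer at the ice surface is 1890 CE, so the ash layer dates to 1890 − 648 = 1242 CE.

1242 CE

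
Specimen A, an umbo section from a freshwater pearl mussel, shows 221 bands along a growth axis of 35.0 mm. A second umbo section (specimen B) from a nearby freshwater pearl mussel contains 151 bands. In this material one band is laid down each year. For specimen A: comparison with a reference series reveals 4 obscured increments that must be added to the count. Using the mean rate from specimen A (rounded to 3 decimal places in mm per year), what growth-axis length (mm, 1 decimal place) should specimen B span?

Specimen A: after corrections the count is 221 + 4 = 225 bands.
A: Mean rate = 35.0 mm / 225 years ≈ 0.156 mm per year.
For B, 0.156 mm/year × 151 years = 23.6 mm.

23.6 mm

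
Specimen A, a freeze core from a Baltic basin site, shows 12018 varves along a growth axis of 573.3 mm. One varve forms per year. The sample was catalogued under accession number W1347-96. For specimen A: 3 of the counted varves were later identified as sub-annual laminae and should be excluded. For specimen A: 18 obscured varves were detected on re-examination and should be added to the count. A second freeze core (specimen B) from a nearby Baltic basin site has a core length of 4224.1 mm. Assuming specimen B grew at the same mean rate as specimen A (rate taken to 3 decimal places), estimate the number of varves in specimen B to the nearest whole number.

Specimen A: true varve count = 12018 − 3 + 18 = 12033.
A: Mean rate = 573.3 mm / 12033 years ≈ 0.048 mm/yr.
B spans 4224.1 / 0.048 = 88002.08 years ≈ 88002 varves.

88002 varves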